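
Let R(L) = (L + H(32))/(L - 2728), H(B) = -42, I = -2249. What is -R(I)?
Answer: -29/63 ≈ -0.46032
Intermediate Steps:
R(L) = (-42 + L)/(-2728 + L) (R(L) = (L - 42)/(L - 2728) = (-42 + L)/(-2728 + L))
-R(I) = -(-42 - 2249)/(-2728 - 2249) = -(-2291)/(-4977) = -(-1)*(-2291)/4977 = -1*29/63 = -29/63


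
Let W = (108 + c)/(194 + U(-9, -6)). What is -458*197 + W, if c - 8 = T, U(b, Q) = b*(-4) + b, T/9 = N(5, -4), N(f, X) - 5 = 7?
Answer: -19939722/221 ≈ -90225.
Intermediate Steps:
N(f, X) = 12 (N(f, X) = 5 + 7 = 12)
T = 108 (T = 9*12 = 108)
U(b, Q) = -3*b (U(b, Q) = -4*b + b = -3*b)
c = 116 (c = 8 + 108 = 116)
W = 224/221 (W = (108 + 116)/(194 - 3*(-9)) = 224/(194 + 27) = 224/221 ≈ 1.0136)
-458*197 + W = -458*197 + 224/221 = -90226 + 224/221 = -19939722/221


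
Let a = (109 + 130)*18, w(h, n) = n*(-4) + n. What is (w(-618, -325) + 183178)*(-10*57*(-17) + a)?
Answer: 2576668776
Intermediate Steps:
w(h, n) = -3*n (w(h, n) = -4*n + n = -3*n)
a = 4302 (a = 239*18 = 4302)
(w(-618, -325) + 183178)*(-10*57*(-17) + a) = (-3*(-325) + 183178)*(-10*57*(-17) + 4302) = (975 + 183178)*(-570*(-17) + 4302) = 184153*(9690 + 4302) = 184153*13992 = 2576668776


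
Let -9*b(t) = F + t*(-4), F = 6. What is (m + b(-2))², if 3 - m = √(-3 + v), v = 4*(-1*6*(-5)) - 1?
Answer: 9565/81 - 52*√29/9 ≈ 86.972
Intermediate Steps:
v = 119 (v = 4*(-6*(-5)) - 1 = 4*30 - 1 = 120 - 1 = 119)
b(t) = -⅔ + 4*t/9 (b(t) = -(6 + t*(-4))/9 = -(6 - 4*t)/9 = -⅔ + 4*t/9)
m = 3 - 2*√29 (m = 3 - √(-3 + 119) = 3 - √116 = 3 - 2*√29 ≈ -7.7703)
(m + b(-2))² = ((3 - 2*√29) + (-⅔ + (4/9)*(-2)))² = ((3 - 2*√29) + (-⅔ - 8/9))² = ((3 - 2*√29) - 14/9)² = (13/9 - 2*√29)²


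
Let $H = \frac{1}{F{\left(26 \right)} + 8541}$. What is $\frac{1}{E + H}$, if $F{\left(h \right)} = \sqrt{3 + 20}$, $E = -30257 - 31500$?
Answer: $- \frac{4505090263565}{278220858879517169} + \frac{\sqrt{23}}{278220858879517169} \approx -1.6192 \cdot 10^{-5}$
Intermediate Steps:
$E = -61757$ ($E = -30257 - 31500 = -61757$)
$F{\left(h \right)} = \sqrt{23}$
$H = \frac{1}{8541 + \sqrt{23}}$ ($H = \frac{1}{\sqrt{23} + 8541} = \frac{1}{8541 + \sqrt{23}} \approx 0.00011702$)
$\frac{1}{E + H} = \frac{1}{-61757 + \left(\frac{8541}{72948658} - \frac{\sqrt{23}}{72948658}\right)} = \frac{1}{- \frac{4505090263565}{72948658} - \frac{\sqrt{23}}{72948658}}$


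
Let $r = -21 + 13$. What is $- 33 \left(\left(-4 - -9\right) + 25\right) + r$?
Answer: $-998$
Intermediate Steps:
$r = -8$
$- 33 \left(\left(-4 - -9\right) + 25\right) + r = - 33 \left(\left(-4 - -9\right) + 25\right) - 8 = - 33 \left(\left(-4 + 9\right) + 25\right) - 8 = - 33 \left(5 + 25\right) - 8 = \left(-33\right) 30 - 8 = -990 - 8 = -998$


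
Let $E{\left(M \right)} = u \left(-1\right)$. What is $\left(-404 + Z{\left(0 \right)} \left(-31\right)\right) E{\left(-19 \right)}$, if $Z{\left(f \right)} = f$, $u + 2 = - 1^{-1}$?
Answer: $-1212$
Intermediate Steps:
$u = -3$ ($u = -2 - 1^{-1} = -2 - 1 = -3$)
$E{\left(M \right)} = 3$ ($E{\left(M \right)} = \left(-3\right) \left(-1\right) = 3$)
$\left(-404 + Z{\left(0 \right)} \left(-31\right)\right) E{\left(-19 \right)} = \left(-404 + 0 \left(-31\right)\right) 3 = \left(-404 + 0\right) 3 = \left(-404\right) 3 = -1212$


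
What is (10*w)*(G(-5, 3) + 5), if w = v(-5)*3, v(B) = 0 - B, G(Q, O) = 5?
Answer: 1500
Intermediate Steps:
v(B) = -B
w = 15 (w = -1*(-5)*3 = 5*3 = 15)
(10*w)*(G(-5, 3) + 5) = (10*15)*(5 + 5) = 150*10 = 1500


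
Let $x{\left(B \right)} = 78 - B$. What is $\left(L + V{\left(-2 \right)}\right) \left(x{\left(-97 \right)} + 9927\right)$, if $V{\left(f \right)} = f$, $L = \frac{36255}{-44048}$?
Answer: $- \frac{628096901}{22024} \approx -28519.0$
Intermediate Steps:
$L = - \frac{36255}{44048}$ ($L = 36255 \left(- \frac{1}{44048}\right) = - \frac{36255}{44048} \approx -0.82308$)
$\left(L + V{\left(-2 \right)}\right) \left(x{\left(-97 \right)} + 9927\right) = \left(- \frac{36255}{44048} - 2\right) \left(\left(78 - -97\right) + 9927\right) = - \frac{124351 \left(\left(78 + 97\right) + 9927\right)}{44048} = - \frac{124351 \left(175 + 9927\right)}{44048} = \left(- \frac{124351}{44048}\right) 10102 = - \frac{628096901}{22024}$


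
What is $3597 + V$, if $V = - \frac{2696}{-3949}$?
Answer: $\frac{14207249}{3949} \approx 3597.7$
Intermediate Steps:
$V = \frac{2696}{3949}$ ($V = \left(-2696\right) \left(- \frac{1}{3949}\right) = \frac{2696}{3949} \approx 0.6827$)
$3597 + V = 3597 + \frac{2696}{3949} = \frac{14207249}{3949}$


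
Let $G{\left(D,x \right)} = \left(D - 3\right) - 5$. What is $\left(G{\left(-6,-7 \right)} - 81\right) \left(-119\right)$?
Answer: $11305$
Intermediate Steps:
$G{\left(D,x \right)} = -8 + D$ ($G{\left(D,x \right)} = \left(-3 + D\right) - 5 = -8 + D$)
$\left(G{\left(-6,-7 \right)} - 81\right) \left(-119\right) = \left(\left(-8 - 6\right) - 81\right) \left(-119\right) = \left(-14 - 81\right) \left(-119\right) = \left(-95\right) \left(-119\right) = 11305$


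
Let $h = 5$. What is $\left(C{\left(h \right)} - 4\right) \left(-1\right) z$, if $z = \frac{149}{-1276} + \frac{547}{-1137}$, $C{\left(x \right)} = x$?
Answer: $\frac{867385}{1450812} \approx 0.59786$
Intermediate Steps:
$z = - \frac{867385}{1450812}$ ($z = 149 \left(- \frac{1}{1276}\right) + 547 \left(- \frac{1}{1137}\right) = - \frac{149}{1276} - \frac{547}{1137} = - \frac{867385}{1450812} \approx -0.59786$)
$\left(C{\left(h \right)} - 4\right) \left(-1\right) z = \left(5 - 4\right) \left(-1\right) \left(- \frac{867385}{1450812}\right) = 1 \left(-1\right) \left(- \frac{867385}{1450812}\right) = \left(-1\right) \left(- \frac{867385}{1450812}\right) = \frac{867385}{1450812}$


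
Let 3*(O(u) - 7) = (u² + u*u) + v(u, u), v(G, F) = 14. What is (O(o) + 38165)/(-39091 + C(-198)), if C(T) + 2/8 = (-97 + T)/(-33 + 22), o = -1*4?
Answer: -5040728/5156505 ≈ -0.97755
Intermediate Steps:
o = -4
C(T) = 377/44 - T/11 (C(T) = -¼ + (-97 + T)/(-33 + 22) = -¼ + (-97 + T)/(-11) = -¼ + (-97 + T)*(-1/11) = -¼ + (97/11 - T/11) = 377/44 - T/11)
O(u) = 35/3 + 2*u²/3 (O(u) = 7 + ((u² + u*u) + 14)/3 = 7 + ((u² + u²) + 14)/3 = 7 + (2*u² + 14)/3 = 7 + (14 + 2*u²)/3 = 7 + (14/3 + 2*u²/3) = 35/3 + 2*u²/3)
(O(o) + 38165)/(-39091 + C(-198)) = ((35/3 + (⅔)*(-4)²) + 38165)/(-39091 + (377/44 - 1/11*(-198))) = ((35/3 + (⅔)*16) + 38165)/(-39091 + (377/44 + 18)) = ((35/3 + 32/3) + 38165)/(-39091 + 1169/44) = (67/3 + 38165)/(-1718835/44) = (114562/3)*(-44/1718835) = -5040728/5156505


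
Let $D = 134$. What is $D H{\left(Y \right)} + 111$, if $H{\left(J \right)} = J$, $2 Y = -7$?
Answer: $-358$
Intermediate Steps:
$Y = - \frac{7}{2}$ ($Y = \frac{1}{2} \left(-7\right) = - \frac{7}{2} \approx -3.5$)
$D H{\left(Y \right)} + 111 = 134 \left(- \frac{7}{2}\right) + 111 = -469 + 111 = -358$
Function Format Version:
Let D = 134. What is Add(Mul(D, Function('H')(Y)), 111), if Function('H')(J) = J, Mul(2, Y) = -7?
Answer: -358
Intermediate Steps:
Y = Rational(-7, 2) (Y = Mul(Rational(1, 2), -7) = Rational(-7, 2) ≈ -3.5000)
Add(Mul(D, Function('H')(Y)), 111) = Add(Mul(134, Rational(-7, 2)), 111) = Add(-469, 111) = -358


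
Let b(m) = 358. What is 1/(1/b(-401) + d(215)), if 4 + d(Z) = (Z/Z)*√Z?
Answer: 512298/25507499 + 128164*√215/25507499 ≈ 0.093759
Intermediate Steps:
d(Z) = -4 + √Z (d(Z) = -4 + (Z/Z)*√Z = -4 + 1*√Z = -4 + √Z)
1/(1/b(-401) + d(215)) = 1/(1/358 + (-4 + √215)) = 1/(-1431/358 + √215)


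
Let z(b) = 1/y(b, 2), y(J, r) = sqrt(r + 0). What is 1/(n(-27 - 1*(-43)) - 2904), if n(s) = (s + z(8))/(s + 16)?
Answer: -5946368/17265279487 - 32*sqrt(2)/17265279487 ≈ -0.00034441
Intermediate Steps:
y(J, r) = sqrt(r)
z(b) = sqrt(2)/2 (z(b) = 1/sqrt(2) = 1*(sqrt(2)/2) = sqrt(2)/2)
n(s) = (s + sqrt(2)/2)/(16 + s) (n(s) = (s + sqrt(2)/2)/(s + 16) = (s + sqrt(2)/2)/(16 + s))
1/(n(-27 - 1*(-43)) - 2904) = 1/(((-27 - 1*(-43)) + sqrt(2)/2)/(16 + (-27 - 1*(-43))) - 2904) = 1/(((-27 + 43) + sqrt(2)/2)/(16 + (-27 + 43)) - 2904) = 1/((16 + sqrt(2)/2)/(16 + 16) - 2904) = 1/((16 + sqrt(2)/2)/32 - 2904) = 1/((1/2 + sqrt(2)/64) - 2904) = 1/(-5807/2 + sqrt(2)/64)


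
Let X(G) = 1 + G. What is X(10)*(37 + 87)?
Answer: 1364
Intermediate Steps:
X(10)*(37 + 87) = (1 + 10)*(37 + 87) = 11*124 = 1364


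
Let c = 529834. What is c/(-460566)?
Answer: -264917/230283 ≈ -1.1504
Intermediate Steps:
c/(-460566) = 529834/(-460566) = 529834*(-1/460566) = -264917/230283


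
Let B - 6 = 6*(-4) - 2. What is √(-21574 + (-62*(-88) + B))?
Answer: I*√16138 ≈ 127.04*I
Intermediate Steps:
B = -20 (B = 6 + (6*(-4) - 2) = 6 + (-24 - 2) = 6 - 26 = -20)
√(-21574 + (-62*(-88) + B)) = √(-21574 + (-62*(-88) - 20)) = √(-21574 + (5456 - 20)) = √(-21574 + 5436) = √(-16138) = I*√16138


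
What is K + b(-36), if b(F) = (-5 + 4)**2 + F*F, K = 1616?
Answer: 2913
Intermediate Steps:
b(F) = 1 + F**2 (b(F) = (-1)**2 + F**2 = 1 + F**2)
K + b(-36) = 1616 + (1 + (-36)**2) = 1616 + (1 + 1296) = 1616 + 1297 = 2913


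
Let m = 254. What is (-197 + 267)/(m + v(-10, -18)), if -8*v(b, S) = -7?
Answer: 560/2039 ≈ 0.27464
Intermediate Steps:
v(b, S) = 7/8 (v(b, S) = -⅛*(-7) = 7/8)
(-197 + 267)/(m + v(-10, -18)) = (-197 + 267)/(254 + 7/8) = 70/(2039/8) = 70*(8/2039) = 560/2039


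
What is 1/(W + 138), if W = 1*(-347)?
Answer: -1/209 ≈ -0.0047847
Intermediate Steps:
W = -347
1/(W + 138) = 1/(-347 + 138) = 1/(-209) = -1/209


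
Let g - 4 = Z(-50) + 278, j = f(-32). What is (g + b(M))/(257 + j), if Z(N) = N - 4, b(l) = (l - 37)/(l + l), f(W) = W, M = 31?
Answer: 157/155 ≈ 1.0129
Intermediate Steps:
j = -32
b(l) = (-37 + l)/(2*l) (b(l) = (-37 + l)/((2*l)) = (-37 + l)*(1/(2*l)) = (-37 + l)/(2*l))
Z(N) = -4 + N
g = 228 (g = 4 + ((-4 - 50) + 278) = 4 + (-54 + 278) = 4 + 224 = 228)
(g + b(M))/(257 + j) = (228 + (½)*(-37 + 31)/31)/(257 - 32) = (228 + (½)*(1/31)*(-6))/225 = (228 - 3/31)*(1/225) = (7065/31)*(1/225) = 157/155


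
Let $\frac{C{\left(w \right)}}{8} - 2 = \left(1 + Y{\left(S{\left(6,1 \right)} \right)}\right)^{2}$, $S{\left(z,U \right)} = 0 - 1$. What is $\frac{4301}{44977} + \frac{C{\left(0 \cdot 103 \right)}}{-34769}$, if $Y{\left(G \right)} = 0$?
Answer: $\frac{148462021}{1563805313} \approx 0.094936$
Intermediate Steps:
$S{\left(z,U \right)} = -1$ ($S{\left(z,U \right)} = 0 - 1 = -1$)
$C{\left(w \right)} = 24$ ($C{\left(w \right)} = 16 + 8 \left(1 + 0\right)^{2} = 16 + 8 \cdot 1^{2} = 16 + 8 \cdot 1 = 16 + 8 = 24$)
$\frac{4301}{44977} + \frac{C{\left(0 \cdot 103 \right)}}{-34769} = \frac{4301}{44977} + \frac{24}{-34769} = 4301 \cdot \frac{1}{44977} + 24 \left(- \frac{1}{34769}\right) = \frac{4301}{44977} - \frac{24}{34769} = \frac{148462021}{1563805313}$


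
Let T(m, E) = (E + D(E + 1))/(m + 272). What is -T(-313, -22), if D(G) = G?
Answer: -43/41 ≈ -1.0488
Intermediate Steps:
T(m, E) = (1 + 2*E)/(272 + m) (T(m, E) = (E + (E + 1))/(m + 272) = (E + (1 + E))/(272 + m) = (1 + 2*E)/(272 + m))
-T(-313, -22) = -(1 + 2*(-22))/(272 - 313) = -(1 - 44)/(-41) = -(-1)*(-43)/41 = -1*43/41 = -43/41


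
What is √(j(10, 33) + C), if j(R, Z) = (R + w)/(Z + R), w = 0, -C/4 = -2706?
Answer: √20014006/43 ≈ 104.04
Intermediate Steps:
C = 10824 (C = -4*(-2706) = 10824)
j(R, Z) = R/(R + Z) (j(R, Z) = (R + 0)/(Z + R) = R/(R + Z))
√(j(10, 33) + C) = √(10/(10 + 33) + 10824) = √(10/43 + 10824) = √(465442/43) = √20014006/43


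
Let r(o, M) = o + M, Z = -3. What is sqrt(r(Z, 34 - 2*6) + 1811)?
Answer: sqrt(1830) ≈ 42.779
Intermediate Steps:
r(o, M) = M + o
sqrt(r(Z, 34 - 2*6) + 1811) = sqrt(((34 - 2*6) - 3) + 1811) = sqrt(((34 - 1*12) - 3) + 1811) = sqrt(((34 - 12) - 3) + 1811) = sqrt((22 - 3) + 1811) = sqrt(19 + 1811) = sqrt(1830)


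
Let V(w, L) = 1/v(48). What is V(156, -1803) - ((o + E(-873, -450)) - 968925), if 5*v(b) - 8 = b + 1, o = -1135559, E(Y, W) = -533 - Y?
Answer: 119936213/57 ≈ 2.1041e+6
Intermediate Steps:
v(b) = 9/5 + b/5 (v(b) = 8/5 + (b + 1)/5 = 8/5 + (1 + b)/5 = 8/5 + (⅕ + b/5) = 9/5 + b/5)
V(w, L) = 5/57 (V(w, L) = 1/(9/5 + (⅕)*48) = 1/(9/5 + 48/5) = 1/(57/5) = 5/57)
V(156, -1803) - ((o + E(-873, -450)) - 968925) = 5/57 - ((-1135559 + (-533 - 1*(-873))) - 968925) = 5/57 - ((-1135559 + (-533 + 873)) - 968925) = 5/57 - ((-1135559 + 340) - 968925) = 5/57 - (-1135219 - 968925) = 5/57 - 1*(-2104144) = 5/57 + 2104144 = 119936213/57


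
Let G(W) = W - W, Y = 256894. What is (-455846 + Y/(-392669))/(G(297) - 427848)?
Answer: 44749212467/42000661578 ≈ 1.0654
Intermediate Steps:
G(W) = 0
(-455846 + Y/(-392669))/(G(297) - 427848) = (-455846 + 256894/(-392669))/(0 - 427848) = (-455846 + 256894*(-1/392669))/(-427848) = (-455846 - 256894/392669)*(-1/427848) = -178996849868/392669*(-1/427848) = 44749212467/42000661578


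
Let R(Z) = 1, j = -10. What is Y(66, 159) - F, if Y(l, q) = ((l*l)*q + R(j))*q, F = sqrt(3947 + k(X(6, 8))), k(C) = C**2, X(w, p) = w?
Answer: 110124195 - sqrt(3983) ≈ 1.1012e+8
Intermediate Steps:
F = sqrt(3983) (F = sqrt(3947 + 6**2) = sqrt(3947 + 36) = sqrt(3983) ≈ 63.111)
Y(l, q) = q*(1 + q*l**2) (Y(l, q) = ((l*l)*q + 1)*q = (l**2*q + 1)*q = (q*l**2 + 1)*q = (1 + q*l**2)*q = q*(1 + q*l**2))
Y(66, 159) - F = 159*(1 + 159*66**2) - sqrt(3983) = 159*(1 + 159*4356) - sqrt(3983) = 159*(1 + 692604) - sqrt(3983) = 159*692605 - sqrt(3983) = 110124195 - sqrt(3983)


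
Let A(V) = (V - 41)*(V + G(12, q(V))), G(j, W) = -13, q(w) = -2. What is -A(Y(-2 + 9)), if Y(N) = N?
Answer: -204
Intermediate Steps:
A(V) = (-41 + V)*(-13 + V) (A(V) = (V - 41)*(V - 13) = (-41 + V)*(-13 + V))
-A(Y(-2 + 9)) = -(533 + (-2 + 9)**2 - 54*(-2 + 9)) = -(533 + 7**2 - 54*7) = -(533 + 49 - 378) = -1*204 = -204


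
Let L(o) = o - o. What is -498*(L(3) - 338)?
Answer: 168324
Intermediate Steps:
L(o) = 0
-498*(L(3) - 338) = -498*(0 - 338) = -498*(-338) = 168324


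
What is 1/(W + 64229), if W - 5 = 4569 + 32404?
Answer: 1/101207 ≈ 9.8807e-6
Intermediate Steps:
W = 36978 (W = 5 + (4569 + 32404) = 5 + 36973 = 36978)
1/(W + 64229) = 1/(36978 + 64229) = 1/101207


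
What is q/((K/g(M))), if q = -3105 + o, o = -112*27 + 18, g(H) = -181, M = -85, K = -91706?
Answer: -1106091/91706 ≈ -12.061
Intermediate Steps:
o = -3006 (o = -3024 + 18 = -3006)
q = -6111 (q = -3105 - 3006 = -6111)
q/((K/g(M))) = -6111/((-91706/(-181))) = -6111/((-91706*(-1/181))) = -6111/91706/181 = -6111*181/91706 = -1106091/91706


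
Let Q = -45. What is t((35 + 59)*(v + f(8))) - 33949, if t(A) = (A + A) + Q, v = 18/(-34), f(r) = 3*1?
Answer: -570002/17 ≈ -33530.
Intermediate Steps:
f(r) = 3
v = -9/17 (v = 18*(-1/34) = -9/17 ≈ -0.52941)
t(A) = -45 + 2*A (t(A) = (A + A) - 45 = 2*A - 45 = -45 + 2*A)
t((35 + 59)*(v + f(8))) - 33949 = (-45 + 2*((35 + 59)*(-9/17 + 3))) - 33949 = (-45 + 2*(94*(42/17))) - 33949 = (-45 + 2*(3948/17)) - 33949 = (-45 + 7896/17) - 33949 = 7131/17 - 33949 = -570002/17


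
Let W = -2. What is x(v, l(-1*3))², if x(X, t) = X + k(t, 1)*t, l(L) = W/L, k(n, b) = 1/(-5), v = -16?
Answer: 58564/225 ≈ 260.28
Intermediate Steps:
k(n, b) = -⅕
l(L) = -2/L
x(X, t) = X - t/5
x(v, l(-1*3))² = (-16 - (-2)/(5*((-1*3))))² = (-16 - (-2)/(5*(-3)))² = (-16 - (-2)*(-1)/(5*3))² = (-16 - ⅕*⅔)² = (-16 - 2/15)² = (-242/15)² = 58564/225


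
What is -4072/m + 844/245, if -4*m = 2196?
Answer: 1460996/134505 ≈ 10.862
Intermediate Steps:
m = -549 (m = -1/4*2196 = -549)
-4072/m + 844/245 = -4072/(-549) + 844/245 = -4072*(-1/549) + 844*(1/245) = 4072/549 + 844/245 = 1460996/134505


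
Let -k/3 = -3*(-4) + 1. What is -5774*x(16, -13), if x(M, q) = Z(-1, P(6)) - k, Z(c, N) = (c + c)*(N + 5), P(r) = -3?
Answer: -202090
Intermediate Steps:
Z(c, N) = 2*c*(5 + N) (Z(c, N) = (2*c)*(5 + N) = 2*c*(5 + N))
k = -39 (k = -3*(-3*(-4) + 1) = -3*(12 + 1) = -3*13 = -39)
x(M, q) = 35 (x(M, q) = 2*(-1)*(5 - 3) - 1*(-39) = 2*(-1)*2 + 39 = -4 + 39 = 35)
-5774*x(16, -13) = -5774*35 = -202090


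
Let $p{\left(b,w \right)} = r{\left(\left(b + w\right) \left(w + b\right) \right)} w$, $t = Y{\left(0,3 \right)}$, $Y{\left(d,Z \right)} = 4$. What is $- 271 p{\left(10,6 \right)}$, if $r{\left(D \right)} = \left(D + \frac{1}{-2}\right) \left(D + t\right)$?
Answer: $-108015180$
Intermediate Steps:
$t = 4$
$r{\left(D \right)} = \left(4 + D\right) \left(- \frac{1}{2} + D\right)$ ($r{\left(D \right)} = \left(D + \frac{1}{-2}\right) \left(D + 4\right) = \left(D - \frac{1}{2}\right) \left(4 + D\right) = \left(- \frac{1}{2} + D\right) \left(4 + D\right) = \left(4 + D\right) \left(- \frac{1}{2} + D\right)$)
$p{\left(b,w \right)} = w \left(-2 + \left(b + w\right)^{4} + \frac{7 \left(b + w\right)^{2}}{2}\right)$ ($p{\left(b,w \right)} = \left(-2 + \left(\left(b + w\right) \left(w + b\right)\right)^{2} + \frac{7 \left(b + w\right) \left(w + b\right)}{2}\right) w = \left(-2 + \left(\left(b + w\right) \left(b + w\right)\right)^{2} + \frac{7 \left(b + w\right) \left(b + w\right)}{2}\right) w = \left(-2 + \left(\left(b + w\right)^{2}\right)^{2} + \frac{7 \left(b + w\right)^{2}}{2}\right) w = \left(-2 + \left(b + w\right)^{4} + \frac{7 \left(b + w\right)^{2}}{2}\right) w = w \left(-2 + \left(b + w\right)^{4} + \frac{7 \left(b + w\right)^{2}}{2}\right)$)
$- 271 p{\left(10,6 \right)} = - 271 \cdot \frac{1}{2} \cdot 6 \left(-4 + 2 \left(10^{2} + 6^{2} + 2 \cdot 10 \cdot 6\right)^{2} + 7 \cdot 10^{2} + 7 \cdot 6^{2} + 14 \cdot 10 \cdot 6\right) = - 271 \cdot \frac{1}{2} \cdot 6 \left(-4 + 2 \left(100 + 36 + 120\right)^{2} + 7 \cdot 100 + 7 \cdot 36 + 840\right) = - 271 \cdot \frac{1}{2} \cdot 6 \left(-4 + 2 \cdot 256^{2} + 700 + 252 + 840\right) = - 271 \cdot \frac{1}{2} \cdot 6 \left(-4 + 2 \cdot 65536 + 700 + 252 + 840\right) = - 271 \cdot \frac{1}{2} \cdot 6 \left(-4 + 131072 + 700 + 252 + 840\right) = - 271 \cdot \frac{1}{2} \cdot 6 \cdot 132860 = \left(-271\right) 398580 = -108015180$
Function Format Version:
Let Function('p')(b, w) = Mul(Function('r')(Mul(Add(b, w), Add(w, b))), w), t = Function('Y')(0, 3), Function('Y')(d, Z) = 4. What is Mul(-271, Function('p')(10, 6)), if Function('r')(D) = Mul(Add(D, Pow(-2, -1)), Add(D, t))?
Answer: -108015180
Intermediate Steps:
t = 4
Function('r')(D) = Mul(Add(4, D), Add(Rational(-1, 2), D)) (Function('r')(D) = Mul(Add(D, Pow(-2, -1)), Add(D, 4)) = Mul(Add(D, Rational(-1, 2)), Add(4, D)) = Mul(Add(Rational(-1, 2), D), Add(4, D)) = Mul(Add(4, D), Add(Rational(-1, 2), D)))
Function('p')(b, w) = Mul(w, Add(-2, Pow(Add(b, w), 4), Mul(Rational(7, 2), Pow(Add(b, w), 2)))) (Function('p')(b, w) = Mul(Add(-2, Pow(Mul(Add(b, w), Add(w, b)), 2), Mul(Rational(7, 2), Mul(Add(b, w), Add(w, b)))), w) = Mul(Add(-2, Pow(Mul(Add(b, w), Add(b, w)), 2), Mul(Rational(7, 2), Mul(Add(b, w), Add(b, w)))), w) = Mul(Add(-2, Pow(Pow(Add(b, w), 2), 2), Mul(Rational(7, 2), Pow(Add(b, w), 2))), w) = Mul(Add(-2, Pow(Add(b, w), 4), Mul(Rational(7, 2), Pow(Add(b, w), 2))), w) = Mul(w, Add(-2, Pow(Add(b, w), 4), Mul(Rational(7, 2), Pow(Add(b, w), 2)))))
Mul(-271, Function('p')(10, 6)) = Mul(-271, Mul(Rational(1, 2), 6, Add(-4, Mul(2, Pow(Add(Pow(10, 2), Pow(6, 2), Mul(2, 10, 6)), 2)), Mul(7, Pow(10, 2)), Mul(7, Pow(6, 2)), Mul(14, 10, 6)))) = Mul(-271, Mul(Rational(1, 2), 6, Add(-4, Mul(2, Pow(Add(100, 36, 120), 2)), Mul(7, 100), Mul(7, 36), 840))) = Mul(-271, Mul(Rational(1, 2), 6, Add(-4, Mul(2, Pow(256, 2)), 700, 252, 840))) = Mul(-271, Mul(Rational(1, 2), 6, Add(-4, Mul(2, 65536), 700, 252, 840))) = Mul(-271, Mul(Rational(1, 2), 6, Add(-4, 131072, 700, 252, 840))) = Mul(-271, Mul(Rational(1, 2), 6, 132860)) = Mul(-271, 398580) = -108015180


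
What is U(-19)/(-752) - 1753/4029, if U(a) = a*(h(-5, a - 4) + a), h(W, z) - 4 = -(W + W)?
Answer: -1701011/3029808 ≈ -0.56143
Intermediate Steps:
h(W, z) = 4 - 2*W (h(W, z) = 4 - (W + W) = 4 - 2*W)
U(a) = a*(14 + a) (U(a) = a*((4 - 2*(-5)) + a) = a*((4 + 10) + a) = a*(14 + a))
U(-19)/(-752) - 1753/4029 = -19*(14 - 19)/(-752) - 1753/4029 = -19*(-5)*(-1/752) - 1753*1/4029 = 95*(-1/752) - 1753/4029 = -95/752 - 1753/4029 = -1701011/3029808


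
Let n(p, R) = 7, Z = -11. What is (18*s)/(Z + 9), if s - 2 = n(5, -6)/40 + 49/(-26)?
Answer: -1359/520 ≈ -2.6135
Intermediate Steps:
s = 151/520 (s = 2 + (7/40 + 49/(-26)) = 2 + (7*(1/40) + 49*(-1/26)) = 2 + (7/40 - 49/26) = 2 - 889/520 = 151/520 ≈ 0.29038)
(18*s)/(Z + 9) = (18*(151/520))/(-11 + 9) = (1359/260)/(-2) = (1359/260)*(-½) = -1359/520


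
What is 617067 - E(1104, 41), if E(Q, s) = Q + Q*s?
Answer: 570699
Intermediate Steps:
617067 - E(1104, 41) = 617067 - 1104*(1 + 41) = 617067 - 1104*42 = 617067 - 1*46368 = 617067 - 46368 = 570699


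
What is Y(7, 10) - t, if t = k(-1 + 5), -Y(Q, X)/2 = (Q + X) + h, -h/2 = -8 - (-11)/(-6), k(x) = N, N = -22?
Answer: -154/3 ≈ -51.333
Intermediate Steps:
k(x) = -22
h = 59/3 (h = -2*(-8 - (-11)/(-6)) = -2*(-8 - (-11)*(-1)/6) = -2*(-8 - 1*11/6) = -2*(-8 - 11/6) = -2*(-59/6) = 59/3 ≈ 19.667)
Y(Q, X) = -118/3 - 2*Q - 2*X (Y(Q, X) = -2*((Q + X) + 59/3) = -2*(59/3 + Q + X) = -118/3 - 2*Q - 2*X)
t = -22
Y(7, 10) - t = (-118/3 - 2*7 - 2*10) - 1*(-22) = (-118/3 - 14 - 20) + 22 = -220/3 + 22 = -154/3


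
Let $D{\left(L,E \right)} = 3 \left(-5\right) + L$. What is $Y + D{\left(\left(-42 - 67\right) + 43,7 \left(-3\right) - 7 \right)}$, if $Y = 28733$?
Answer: $28652$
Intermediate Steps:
$D{\left(L,E \right)} = -15 + L$
$Y + D{\left(\left(-42 - 67\right) + 43,7 \left(-3\right) - 7 \right)} = 28733 + \left(-15 + \left(\left(-42 - 67\right) + 43\right)\right) = 28733 + \left(-15 + \left(-109 + 43\right)\right) = 28733 - 81 = 28652$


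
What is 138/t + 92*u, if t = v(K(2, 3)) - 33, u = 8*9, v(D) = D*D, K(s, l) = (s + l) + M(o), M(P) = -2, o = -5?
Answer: 26473/4 ≈ 6618.3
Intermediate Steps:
K(s, l) = -2 + l + s (K(s, l) = (s + l) - 2 = (l + s) - 2 = -2 + l + s)
v(D) = D²
u = 72
t = -24 (t = (-2 + 3 + 2)² - 33 = 3² - 33 = 9 - 33 = -24)
138/t + 92*u = 138/(-24) + 92*72 = 138*(-1/24) + 6624 = -23/4 + 6624 = 26473/4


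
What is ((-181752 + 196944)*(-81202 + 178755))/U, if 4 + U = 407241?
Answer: 1482025176/407237 ≈ 3639.2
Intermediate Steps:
U = 407237 (U = -4 + 407241 = 407237)
((-181752 + 196944)*(-81202 + 178755))/U = ((-181752 + 196944)*(-81202 + 178755))/407237 = (15192*97553)*(1/407237) = 1482025176*(1/407237) = 1482025176/407237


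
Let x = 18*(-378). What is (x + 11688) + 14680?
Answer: 19564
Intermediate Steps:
x = -6804
(x + 11688) + 14680 = (-6804 + 11688) + 14680 = 4884 + 14680 = 19564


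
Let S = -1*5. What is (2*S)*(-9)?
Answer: 90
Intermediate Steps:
S = -5
(2*S)*(-9) = (2*(-5))*(-9) = -10*(-9) = 90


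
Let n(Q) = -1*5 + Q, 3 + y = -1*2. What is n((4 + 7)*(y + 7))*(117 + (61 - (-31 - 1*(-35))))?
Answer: 2958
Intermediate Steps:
y = -5 (y = -3 - 1*2 = -3 - 2 = -5)
n(Q) = -5 + Q
n((4 + 7)*(y + 7))*(117 + (61 - (-31 - 1*(-35)))) = (-5 + (4 + 7)*(-5 + 7))*(117 + (61 - (-31 - 1*(-35)))) = (-5 + 11*2)*(117 + (61 - (-31 + 35))) = (-5 + 22)*(117 + (61 - 1*4)) = 17*(117 + (61 - 4)) = 17*(117 + 57) = 17*174 = 2958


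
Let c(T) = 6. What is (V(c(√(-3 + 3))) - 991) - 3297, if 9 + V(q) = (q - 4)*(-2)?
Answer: -4301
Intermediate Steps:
V(q) = -1 - 2*q (V(q) = -9 + (q - 4)*(-2) = -9 + (-4 + q)*(-2) = -9 + (8 - 2*q) = -1 - 2*q)
(V(c(√(-3 + 3))) - 991) - 3297 = ((-1 - 2*6) - 991) - 3297 = ((-1 - 12) - 991) - 3297 = (-13 - 991) - 3297 = -1004 - 3297 = -4301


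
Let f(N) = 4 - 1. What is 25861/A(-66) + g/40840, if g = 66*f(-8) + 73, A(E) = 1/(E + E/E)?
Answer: -68650610329/40840 ≈ -1.6810e+6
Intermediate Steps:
f(N) = 3
A(E) = 1/(1 + E) (A(E) = 1/(E + 1) = 1/(1 + E))
g = 271 (g = 66*3 + 73 = 198 + 73 = 271)
25861/A(-66) + g/40840 = 25861/(1/(1 - 66)) + 271/40840 = 25861/(1/(-65)) + 271*(1/40840) = 25861/(-1/65) + 271/40840 = 25861*(-65) + 271/40840 = -1680965 + 271/40840 = -68650610329/40840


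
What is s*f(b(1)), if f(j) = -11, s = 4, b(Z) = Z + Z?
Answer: -44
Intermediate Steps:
b(Z) = 2*Z
s*f(b(1)) = 4*(-11) = -44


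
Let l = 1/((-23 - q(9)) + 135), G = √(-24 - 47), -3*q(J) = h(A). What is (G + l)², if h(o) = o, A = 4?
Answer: -8207591/115600 + 3*I*√71/170 ≈ -71.0 + 0.1487*I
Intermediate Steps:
q(J) = -4/3 (q(J) = -⅓*4 = -4/3)
G = I*√71 (G = √(-71) = I*√71 ≈ 8.4261*I)
l = 3/340 (l = 1/((-23 - 1*(-4/3)) + 135) = 1/((-23 + 4/3) + 135) = 1/(-65/3 + 135) = 1/(340/3) = 3/340 ≈ 0.0088235)
(G + l)² = (I*√71 + 3/340)² = (3/340 + I*√71)²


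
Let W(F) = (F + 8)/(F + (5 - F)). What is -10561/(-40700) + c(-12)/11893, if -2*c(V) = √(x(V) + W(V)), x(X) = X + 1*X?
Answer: 10561/40700 - I*√155/59465 ≈ 0.25948 - 0.00020937*I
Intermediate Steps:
x(X) = 2*X (x(X) = X + X = 2*X)
W(F) = 8/5 + F/5 (W(F) = (8 + F)/5 = (8 + F)*(⅕) = 8/5 + F/5)
c(V) = -√(8/5 + 11*V/5)/2 (c(V) = -√(2*V + (8/5 + V/5))/2 = -√(8/5 + 11*V/5)/2)
-10561/(-40700) + c(-12)/11893 = -10561/(-40700) - √(40 + 55*(-12))/10/11893 = -10561*(-1/40700) - √(40 - 660)/10*(1/11893) = 10561/40700 - I*√155/5*(1/11893) = 10561/40700 - I*√155/59465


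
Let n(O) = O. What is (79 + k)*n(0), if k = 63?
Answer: 0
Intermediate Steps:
(79 + k)*n(0) = (79 + 63)*0 = 142*0 = 0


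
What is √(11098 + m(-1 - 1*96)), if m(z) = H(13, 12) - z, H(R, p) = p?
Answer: √11207 ≈ 105.86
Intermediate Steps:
m(z) = 12 - z
√(11098 + m(-1 - 1*96)) = √(11098 + (12 - (-1 - 1*96))) = √(11098 + (12 - (-1 - 96))) = √(11098 + (12 - 1*(-97))) = √(11098 + (12 + 97)) = √(11098 + 109) = √11207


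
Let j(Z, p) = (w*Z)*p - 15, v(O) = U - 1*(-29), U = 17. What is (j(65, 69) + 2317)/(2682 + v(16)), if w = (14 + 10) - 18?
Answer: 7303/682 ≈ 10.708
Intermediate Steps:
w = 6 (w = 24 - 18 = 6)
v(O) = 46 (v(O) = 17 - 1*(-29) = 17 + 29 = 46)
j(Z, p) = -15 + 6*Z*p (j(Z, p) = (6*Z)*p - 15 = 6*Z*p - 15 = -15 + 6*Z*p)
(j(65, 69) + 2317)/(2682 + v(16)) = ((-15 + 6*65*69) + 2317)/(2682 + 46) = ((-15 + 26910) + 2317)/2728 = (26895 + 2317)*(1/2728) = 29212*(1/2728) = 7303/682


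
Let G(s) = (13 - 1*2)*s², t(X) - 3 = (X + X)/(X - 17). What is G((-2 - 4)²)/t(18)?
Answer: 4752/13 ≈ 365.54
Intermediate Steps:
t(X) = 3 + 2*X/(-17 + X) (t(X) = 3 + (X + X)/(X - 17) = 3 + (2*X)/(-17 + X) = 3 + 2*X/(-17 + X))
G(s) = 11*s² (G(s) = (13 - 2)*s² = 11*s²)
G((-2 - 4)²)/t(18) = (11*((-2 - 4)²)²)/(((-51 + 5*18)/(-17 + 18))) = (11*((-6)²)²)/(((-51 + 90)/1)) = (11*36²)/((1*39)) = (11*1296)/39 = 14256*(1/39) = 4752/13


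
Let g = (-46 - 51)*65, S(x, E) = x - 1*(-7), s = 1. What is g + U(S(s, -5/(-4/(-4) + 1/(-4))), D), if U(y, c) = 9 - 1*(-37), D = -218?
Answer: -6259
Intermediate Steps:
S(x, E) = 7 + x (S(x, E) = x + 7 = 7 + x)
g = -6305 (g = -97*65 = -6305)
U(y, c) = 46 (U(y, c) = 9 + 37 = 46)
g + U(S(s, -5/(-4/(-4) + 1/(-4))), D) = -6305 + 46 = -6259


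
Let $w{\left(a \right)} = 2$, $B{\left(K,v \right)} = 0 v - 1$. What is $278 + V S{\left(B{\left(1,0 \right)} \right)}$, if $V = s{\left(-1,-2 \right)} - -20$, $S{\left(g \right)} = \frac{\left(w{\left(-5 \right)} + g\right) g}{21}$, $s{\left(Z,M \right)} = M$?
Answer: $\frac{1940}{7} \approx 277.14$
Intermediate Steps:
$B{\left(K,v \right)} = -1$ ($B{\left(K,v \right)} = 0 - 1 = -1$)
$S{\left(g \right)} = \frac{g \left(2 + g\right)}{21}$ ($S{\left(g \right)} = \frac{\left(2 + g\right) g}{21} = g \left(2 + g\right) \frac{1}{21} = \frac{g \left(2 + g\right)}{21}$)
$V = 18$ ($V = -2 - -20 = -2 + 20 = 18$)
$278 + V S{\left(B{\left(1,0 \right)} \right)} = 278 + 18 \cdot \frac{1}{21} \left(-1\right) \left(2 - 1\right) = 278 + 18 \cdot \frac{1}{21} \left(-1\right) 1 = 278 + 18 \left(- \frac{1}{21}\right) = 278 - \frac{6}{7} = \frac{1940}{7}$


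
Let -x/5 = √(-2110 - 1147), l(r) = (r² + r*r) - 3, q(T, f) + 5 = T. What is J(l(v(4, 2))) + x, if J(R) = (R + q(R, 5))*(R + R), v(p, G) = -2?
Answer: 50 - 5*I*√3257 ≈ 50.0 - 285.35*I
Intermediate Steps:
q(T, f) = -5 + T
l(r) = -3 + 2*r² (l(r) = (r² + r²) - 3 = 2*r² - 3 = -3 + 2*r²)
x = -5*I*√3257 (x = -5*√(-2110 - 1147) = -5*I*√3257 ≈ -285.35*I)
J(R) = 2*R*(-5 + 2*R) (J(R) = (R + (-5 + R))*(R + R) = (-5 + 2*R)*(2*R) = 2*R*(-5 + 2*R))
J(l(v(4, 2))) + x = 2*(-3 + 2*(-2)²)*(-5 + 2*(-3 + 2*(-2)²)) - 5*I*√3257 = 2*(-3 + 2*4)*(-5 + 2*(-3 + 2*4)) - 5*I*√3257 = 2*(-3 + 8)*(-5 + 2*(-3 + 8)) - 5*I*√3257 = 2*5*(-5 + 2*5) - 5*I*√3257 = 2*5*(-5 + 10) - 5*I*√3257 = 2*5*5 - 5*I*√3257 = 50 - 5*I*√3257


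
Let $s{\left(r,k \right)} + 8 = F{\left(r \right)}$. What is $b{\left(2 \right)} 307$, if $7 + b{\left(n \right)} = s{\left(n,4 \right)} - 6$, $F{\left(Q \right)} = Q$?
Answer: $-5833$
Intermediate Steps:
$s{\left(r,k \right)} = -8 + r$
$b{\left(n \right)} = -21 + n$ ($b{\left(n \right)} = -7 + \left(\left(-8 + n\right) - 6\right) = -7 + \left(-14 + n\right) = -21 + n$)
$b{\left(2 \right)} 307 = \left(-21 + 2\right) 307 = \left(-19\right) 307 = -5833$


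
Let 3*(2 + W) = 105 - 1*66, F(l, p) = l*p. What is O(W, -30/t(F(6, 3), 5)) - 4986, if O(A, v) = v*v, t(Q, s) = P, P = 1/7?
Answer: 39114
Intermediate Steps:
W = 11 (W = -2 + (105 - 1*66)/3 = -2 + (105 - 66)/3 = -2 + (⅓)*39 = -2 + 13 = 11)
P = ⅐ (P = 1*(⅐) = ⅐ ≈ 0.14286)
t(Q, s) = ⅐
O(A, v) = v²
O(W, -30/t(F(6, 3), 5)) - 4986 = (-30/⅐)² - 4986 = (-30*7)² - 4986 = (-210)² - 4986 = 44100 - 4986 = 39114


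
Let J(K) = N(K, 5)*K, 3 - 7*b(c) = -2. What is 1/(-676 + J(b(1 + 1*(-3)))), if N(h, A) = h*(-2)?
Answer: -49/33174 ≈ -0.0014771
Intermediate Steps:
N(h, A) = -2*h
b(c) = 5/7 (b(c) = 3/7 - ⅐*(-2) = 3/7 + 2/7 = 5/7)
J(K) = -2*K² (J(K) = (-2*K)*K = -2*K²)
1/(-676 + J(b(1 + 1*(-3)))) = 1/(-676 - 2*(5/7)²) = 1/(-676 - 2*25/49) = 1/(-676 - 50/49) = 1/(-33174/49) = -49/33174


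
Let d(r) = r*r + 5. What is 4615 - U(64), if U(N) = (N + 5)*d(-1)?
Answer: 4201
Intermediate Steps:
d(r) = 5 + r**2 (d(r) = r**2 + 5 = 5 + r**2)
U(N) = 30 + 6*N (U(N) = (N + 5)*(5 + (-1)**2) = (5 + N)*(5 + 1) = (5 + N)*6 = 30 + 6*N)
4615 - U(64) = 4615 - (30 + 6*64) = 4615 - (30 + 384) = 4615 - 1*414 = 4615 - 414 = 4201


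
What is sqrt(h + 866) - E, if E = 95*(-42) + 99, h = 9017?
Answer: 3891 + sqrt(9883) ≈ 3990.4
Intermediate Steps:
E = -3891 (E = -3990 + 99 = -3891)
sqrt(h + 866) - E = sqrt(9017 + 866) - 1*(-3891) = sqrt(9883) + 3891 = 3891 + sqrt(9883)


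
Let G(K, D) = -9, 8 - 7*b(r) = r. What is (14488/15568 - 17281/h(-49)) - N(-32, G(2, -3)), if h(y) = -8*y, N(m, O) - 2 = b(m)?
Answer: -2771687/54488 ≈ -50.868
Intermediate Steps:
b(r) = 8/7 - r/7
N(m, O) = 22/7 - m/7 (N(m, O) = 2 + (8/7 - m/7) = 22/7 - m/7)
(14488/15568 - 17281/h(-49)) - N(-32, G(2, -3)) = (14488/15568 - 17281/((-8*(-49)))) - (22/7 - 1/7*(-32)) = (14488*(1/15568) - 17281/392) - (22/7 + 32/7) = (1811/1946 - 17281*1/392) - 1*54/7 = (1811/1946 - 17281/392) - 54/7 = -2351351/54488 - 54/7 = -2771687/54488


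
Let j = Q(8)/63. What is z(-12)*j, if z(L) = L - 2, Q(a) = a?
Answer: -16/9 ≈ -1.7778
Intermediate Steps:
z(L) = -2 + L
j = 8/63 ≈ 0.12698
z(-12)*j = (-2 - 12)*(8/63) = -14*8/63 = -16/9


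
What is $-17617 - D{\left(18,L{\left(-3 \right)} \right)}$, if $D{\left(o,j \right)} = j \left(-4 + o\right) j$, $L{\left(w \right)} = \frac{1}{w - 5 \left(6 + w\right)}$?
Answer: $- \frac{2853961}{162} \approx -17617.0$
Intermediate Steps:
$L{\left(w \right)} = \frac{1}{-30 - 4 w}$ ($L{\left(w \right)} = \frac{1}{w - \left(30 + 5 w\right)} = \frac{1}{-30 - 4 w}$)
$D{\left(o,j \right)} = j^{2} \left(-4 + o\right)$
$-17617 - D{\left(18,L{\left(-3 \right)} \right)} = -17617 - \left(- \frac{1}{30 + 4 \left(-3\right)}\right)^{2} \left(-4 + 18\right) = -17617 - \left(- \frac{1}{30 - 12}\right)^{2} \cdot 14 = -17617 - \left(- \frac{1}{18}\right)^{2} \cdot 14 = -17617 - \frac{1}{324} \cdot 14 = -17617 - \frac{7}{162} = - \frac{2853961}{162}$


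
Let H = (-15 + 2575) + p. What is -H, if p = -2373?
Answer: -187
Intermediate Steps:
H = 187 (H = (-15 + 2575) - 2373 = 2560 - 2373 = 187)
-H = -1*187 = -187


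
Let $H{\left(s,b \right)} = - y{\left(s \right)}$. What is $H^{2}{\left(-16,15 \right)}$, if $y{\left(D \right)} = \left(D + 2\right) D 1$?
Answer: $50176$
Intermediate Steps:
$y{\left(D \right)} = D \left(2 + D\right)$ ($y{\left(D \right)} = \left(2 + D\right) D = D \left(2 + D\right)$)
$H{\left(s,b \right)} = - s \left(2 + s\right)$
$H^{2}{\left(-16,15 \right)} = \left(\left(-1\right) \left(-16\right) \left(2 - 16\right)\right)^{2} = \left(\left(-1\right) \left(-16\right) \left(-14\right)\right)^{2} = \left(-224\right)^{2} = 50176$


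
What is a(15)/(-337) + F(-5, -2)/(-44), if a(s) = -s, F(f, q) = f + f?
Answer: 2015/7414 ≈ 0.27178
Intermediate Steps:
F(f, q) = 2*f
a(15)/(-337) + F(-5, -2)/(-44) = -1*15/(-337) + (2*(-5))/(-44) = -15*(-1/337) - 10*(-1/44) = 15/337 + 5/22 = 2015/7414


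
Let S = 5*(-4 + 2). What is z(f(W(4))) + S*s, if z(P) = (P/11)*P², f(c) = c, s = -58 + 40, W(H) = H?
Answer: 2044/11 ≈ 185.82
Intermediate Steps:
S = -10 (S = 5*(-2) = -10)
s = -18
z(P) = P³/11 (z(P) = (P*(1/11))*P² = (P/11)*P² = P³/11)
z(f(W(4))) + S*s = (1/11)*4³ - 10*(-18) = (1/11)*64 + 180 = 64/11 + 180 = 2044/11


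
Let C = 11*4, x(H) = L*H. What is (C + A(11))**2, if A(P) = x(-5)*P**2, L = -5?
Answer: 9418761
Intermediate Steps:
x(H) = -5*H
A(P) = 25*P**2 (A(P) = (-5*(-5))*P**2 = 25*P**2)
C = 44
(C + A(11))**2 = (44 + 25*11**2)**2 = (44 + 25*121)**2 = (44 + 3025)**2 = 3069**2 = 9418761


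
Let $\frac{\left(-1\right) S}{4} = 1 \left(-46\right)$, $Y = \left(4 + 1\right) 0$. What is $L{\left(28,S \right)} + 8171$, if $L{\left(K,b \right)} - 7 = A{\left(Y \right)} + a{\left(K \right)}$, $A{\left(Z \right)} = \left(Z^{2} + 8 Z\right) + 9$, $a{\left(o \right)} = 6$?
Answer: $8193$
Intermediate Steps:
$Y = 0$ ($Y = 5 \cdot 0 = 0$)
$A{\left(Z \right)} = 9 + Z^{2} + 8 Z$
$S = 184$ ($S = - 4 \cdot 1 \left(-46\right) = \left(-4\right) \left(-46\right) = 184$)
$L{\left(K,b \right)} = 22$ ($L{\left(K,b \right)} = 7 + \left(\left(9 + 0^{2} + 8 \cdot 0\right) + 6\right) = 7 + \left(\left(9 + 0 + 0\right) + 6\right) = 7 + \left(9 + 6\right) = 7 + 15 = 22$)
$L{\left(28,S \right)} + 8171 = 22 + 8171 = 8193$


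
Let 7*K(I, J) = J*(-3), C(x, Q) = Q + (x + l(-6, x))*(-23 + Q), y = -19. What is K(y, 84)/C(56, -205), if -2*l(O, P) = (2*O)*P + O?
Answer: 36/90265 ≈ 0.00039883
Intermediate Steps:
l(O, P) = -O/2 - O*P (l(O, P) = -((2*O)*P + O)/2 = -(2*O*P + O)/2 = -(O + 2*O*P)/2 = -O/2 - O*P)
C(x, Q) = Q + (-23 + Q)*(3 + 7*x) (C(x, Q) = Q + (x - 1*(-6)*(½ + x))*(-23 + Q) = Q + (x + (3 + 6*x))*(-23 + Q) = Q + (3 + 7*x)*(-23 + Q) = Q + (-23 + Q)*(3 + 7*x))
K(I, J) = -3*J/7 (K(I, J) = (J*(-3))/7 = (-3*J)/7 = -3*J/7)
K(y, 84)/C(56, -205) = (-3/7*84)/(-69 - 161*56 + 4*(-205) + 7*(-205)*56) = -36/(-69 - 9016 - 820 - 80360) = -36/(-90265) = -36*(-1/90265) = 36/90265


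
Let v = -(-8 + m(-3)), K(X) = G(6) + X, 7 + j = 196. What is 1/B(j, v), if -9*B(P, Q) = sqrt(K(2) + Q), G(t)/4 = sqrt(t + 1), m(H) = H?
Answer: -9/sqrt(13 + 4*sqrt(7)) ≈ -1.8533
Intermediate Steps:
j = 189 (j = -7 + 196 = 189)
G(t) = 4*sqrt(1 + t) (G(t) = 4*sqrt(t + 1) = 4*sqrt(1 + t))
K(X) = X + 4*sqrt(7) (K(X) = 4*sqrt(1 + 6) + X = 4*sqrt(7) + X = X + 4*sqrt(7))
v = 11 (v = -(-8 - 3) = -1*(-11) = 11)
B(P, Q) = -sqrt(2 + Q + 4*sqrt(7))/9 (B(P, Q) = -sqrt((2 + 4*sqrt(7)) + Q)/9 = -sqrt(2 + Q + 4*sqrt(7))/9)
1/B(j, v) = 1/(-sqrt(2 + 11 + 4*sqrt(7))/9) = 1/(-sqrt(13 + 4*sqrt(7))/9) = -9/sqrt(13 + 4*sqrt(7))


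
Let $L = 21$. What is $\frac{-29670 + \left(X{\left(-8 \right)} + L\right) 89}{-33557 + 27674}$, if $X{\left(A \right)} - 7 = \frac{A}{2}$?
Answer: $\frac{9178}{1961} \approx 4.6803$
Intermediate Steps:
$X{\left(A \right)} = 7 + \frac{A}{2}$
$\frac{-29670 + \left(X{\left(-8 \right)} + L\right) 89}{-33557 + 27674} = \frac{-29670 + \left(\left(7 + \frac{1}{2} \left(-8\right)\right) + 21\right) 89}{-33557 + 27674} = \frac{-29670 + \left(\left(7 - 4\right) + 21\right) 89}{-5883} = \left(-29670 + \left(3 + 21\right) 89\right) \left(- \frac{1}{5883}\right) = \left(-29670 + 24 \cdot 89\right) \left(- \frac{1}{5883}\right) = \left(-29670 + 2136\right) \left(- \frac{1}{5883}\right) = \left(-27534\right) \left(- \frac{1}{5883}\right) = \frac{9178}{1961}$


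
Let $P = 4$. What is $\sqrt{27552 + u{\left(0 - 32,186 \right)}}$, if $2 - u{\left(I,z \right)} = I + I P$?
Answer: $\sqrt{27714} \approx 166.48$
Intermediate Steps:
$u{\left(I,z \right)} = 2 - 5 I$ ($u{\left(I,z \right)} = 2 - \left(I + I 4\right) = 2 - \left(I + 4 I\right) = 2 - 5 I$)
$\sqrt{27552 + u{\left(0 - 32,186 \right)}} = \sqrt{27552 - \left(-2 + 5 \left(0 - 32\right)\right)} = \sqrt{27552 + \left(2 - -160\right)} = \sqrt{27552 + \left(2 + 160\right)} = \sqrt{27552 + 162} = \sqrt{27714}$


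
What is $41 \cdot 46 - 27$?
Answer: $1859$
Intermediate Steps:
$41 \cdot 46 - 27 = 1886 - 27 = 1859$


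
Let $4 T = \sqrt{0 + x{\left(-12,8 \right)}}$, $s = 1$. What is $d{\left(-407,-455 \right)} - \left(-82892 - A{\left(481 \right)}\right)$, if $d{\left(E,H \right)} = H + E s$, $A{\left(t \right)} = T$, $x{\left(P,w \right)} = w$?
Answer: $82030 + \frac{\sqrt{2}}{2} \approx 82031.0$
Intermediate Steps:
$T = \frac{\sqrt{2}}{2}$ ($T = \frac{\sqrt{0 + 8}}{4} = \frac{\sqrt{8}}{4} = \frac{2 \sqrt{2}}{4} = \frac{\sqrt{2}}{2} \approx 0.70711$)
$A{\left(t \right)} = \frac{\sqrt{2}}{2}$
$d{\left(E,H \right)} = E + H$ ($d{\left(E,H \right)} = H + E 1 = H + E = E + H$)
$d{\left(-407,-455 \right)} - \left(-82892 - A{\left(481 \right)}\right) = \left(-407 - 455\right) - \left(-82892 - \frac{\sqrt{2}}{2}\right) = -862 - \left(-82892 - \frac{\sqrt{2}}{2}\right) = -862 + \left(82892 + \frac{\sqrt{2}}{2}\right) = 82030 + \frac{\sqrt{2}}{2}$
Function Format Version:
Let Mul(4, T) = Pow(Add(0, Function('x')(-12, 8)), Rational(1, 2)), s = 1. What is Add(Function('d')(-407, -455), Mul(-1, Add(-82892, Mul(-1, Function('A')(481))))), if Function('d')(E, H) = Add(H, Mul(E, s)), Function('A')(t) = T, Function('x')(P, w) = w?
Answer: Add(82030, Mul(Rational(1, 2), Pow(2, Rational(1, 2)))) ≈ 82031.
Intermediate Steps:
T = Mul(Rational(1, 2), Pow(2, Rational(1, 2))) (T = Mul(Rational(1, 4), Pow(Add(0, 8), Rational(1, 2))) = Mul(Rational(1, 4), Pow(8, Rational(1, 2))) = Mul(Rational(1, 4), Mul(2, Pow(2, Rational(1, 2)))) = Mul(Rational(1, 2), Pow(2, Rational(1, 2))) ≈ 0.70711)
Function('A')(t) = Mul(Rational(1, 2), Pow(2, Rational(1, 2)))
Function('d')(E, H) = Add(E, H) (Function('d')(E, H) = Add(H, Mul(E, 1)) = Add(H, E) = Add(E, H))
Add(Function('d')(-407, -455), Mul(-1, Add(-82892, Mul(-1, Function('A')(481))))) = Add(Add(-407, -455), Mul(-1, Add(-82892, Mul(-1, Mul(Rational(1, 2), Pow(2, Rational(1, 2))))))) = Add(-862, Mul(-1, Add(-82892, Mul(Rational(-1, 2), Pow(2, Rational(1, 2)))))) = Add(-862, Add(82892, Mul(Rational(1, 2), Pow(2, Rational(1, 2))))) = Add(82030, Mul(Rational(1, 2), Pow(2, Rational(1, 2))))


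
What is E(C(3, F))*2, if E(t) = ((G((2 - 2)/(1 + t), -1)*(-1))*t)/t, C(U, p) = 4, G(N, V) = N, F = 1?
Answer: 0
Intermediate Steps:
E(t) = 0 (E(t) = ((((2 - 2)/(1 + t))*(-1))*t)/t = (((0/(1 + t))*(-1))*t)/t = ((0*(-1))*t)/t = (0*t)/t = 0/t = 0)
E(C(3, F))*2 = 0*2 = 0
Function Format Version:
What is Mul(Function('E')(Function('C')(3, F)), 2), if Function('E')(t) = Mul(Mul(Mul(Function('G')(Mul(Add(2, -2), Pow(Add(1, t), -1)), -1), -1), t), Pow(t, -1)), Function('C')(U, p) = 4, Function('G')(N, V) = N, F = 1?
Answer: 0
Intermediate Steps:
Function('E')(t) = 0 (Function('E')(t) = Mul(Mul(Mul(Mul(Add(2, -2), Pow(Add(1, t), -1)), -1), t), Pow(t, -1)) = Mul(Mul(Mul(Mul(0, Pow(Add(1, t), -1)), -1), t), Pow(t, -1)) = Mul(Mul(Mul(0, -1), t), Pow(t, -1)) = Mul(Mul(0, t), Pow(t, -1)) = Mul(0, Pow(t, -1)) = 0)
Mul(Function('E')(Function('C')(3, F)), 2) = Mul(0, 2) = 0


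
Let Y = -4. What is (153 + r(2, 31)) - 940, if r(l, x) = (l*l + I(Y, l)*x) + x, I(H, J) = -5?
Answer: -907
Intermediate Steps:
r(l, x) = l² - 4*x (r(l, x) = (l*l - 5*x) + x = (l² - 5*x) + x = l² - 4*x)
(153 + r(2, 31)) - 940 = (153 + (2² - 4*31)) - 940 = (153 + (4 - 124)) - 940 = (153 - 120) - 940 = 33 - 940 = -907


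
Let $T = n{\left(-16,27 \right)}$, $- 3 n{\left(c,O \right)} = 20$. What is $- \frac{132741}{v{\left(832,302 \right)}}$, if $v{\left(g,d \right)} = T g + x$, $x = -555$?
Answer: $\frac{56889}{2615} \approx 21.755$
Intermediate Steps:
$n{\left(c,O \right)} = - \frac{20}{3}$ ($n{\left(c,O \right)} = \left(- \frac{1}{3}\right) 20 = - \frac{20}{3}$)
$T = - \frac{20}{3} \approx -6.6667$
$v{\left(g,d \right)} = -555 - \frac{20 g}{3}$ ($v{\left(g,d \right)} = - \frac{20 g}{3} - 555 = -555 - \frac{20 g}{3}$)
$- \frac{132741}{v{\left(832,302 \right)}} = - \frac{132741}{-555 - \frac{16640}{3}} = - \frac{132741}{- \frac{18305}{3}} = \left(-132741\right) \left(- \frac{3}{18305}\right) = \frac{56889}{2615}$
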